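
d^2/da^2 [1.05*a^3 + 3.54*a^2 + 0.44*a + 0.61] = 6.3*a + 7.08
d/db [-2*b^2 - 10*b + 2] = -4*b - 10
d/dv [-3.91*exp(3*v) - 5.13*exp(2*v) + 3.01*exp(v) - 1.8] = (-11.73*exp(2*v) - 10.26*exp(v) + 3.01)*exp(v)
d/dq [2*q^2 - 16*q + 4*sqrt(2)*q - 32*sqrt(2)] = 4*q - 16 + 4*sqrt(2)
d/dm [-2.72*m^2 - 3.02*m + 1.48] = -5.44*m - 3.02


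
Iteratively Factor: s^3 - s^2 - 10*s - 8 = (s - 4)*(s^2 + 3*s + 2) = (s - 4)*(s + 1)*(s + 2)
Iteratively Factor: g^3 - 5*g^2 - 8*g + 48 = (g + 3)*(g^2 - 8*g + 16) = (g - 4)*(g + 3)*(g - 4)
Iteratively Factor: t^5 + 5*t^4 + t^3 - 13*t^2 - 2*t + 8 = (t - 1)*(t^4 + 6*t^3 + 7*t^2 - 6*t - 8) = (t - 1)*(t + 2)*(t^3 + 4*t^2 - t - 4) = (t - 1)^2*(t + 2)*(t^2 + 5*t + 4) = (t - 1)^2*(t + 1)*(t + 2)*(t + 4)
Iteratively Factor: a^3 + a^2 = (a + 1)*(a^2) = a*(a + 1)*(a)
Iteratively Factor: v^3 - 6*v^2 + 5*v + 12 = (v + 1)*(v^2 - 7*v + 12) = (v - 4)*(v + 1)*(v - 3)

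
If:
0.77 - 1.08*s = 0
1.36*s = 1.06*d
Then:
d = 0.91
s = 0.71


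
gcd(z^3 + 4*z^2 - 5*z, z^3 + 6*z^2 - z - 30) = z + 5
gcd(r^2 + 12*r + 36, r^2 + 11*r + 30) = r + 6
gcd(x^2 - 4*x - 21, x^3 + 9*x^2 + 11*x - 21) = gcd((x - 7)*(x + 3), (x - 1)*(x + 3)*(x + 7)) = x + 3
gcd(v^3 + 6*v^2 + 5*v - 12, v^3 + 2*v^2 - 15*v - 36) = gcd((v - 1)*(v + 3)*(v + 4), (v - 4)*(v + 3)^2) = v + 3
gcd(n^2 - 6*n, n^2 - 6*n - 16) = 1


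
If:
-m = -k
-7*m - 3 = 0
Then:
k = -3/7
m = -3/7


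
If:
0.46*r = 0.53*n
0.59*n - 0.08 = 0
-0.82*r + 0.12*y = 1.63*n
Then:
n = 0.14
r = 0.16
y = 2.91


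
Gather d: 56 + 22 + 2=80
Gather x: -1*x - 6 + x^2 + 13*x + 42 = x^2 + 12*x + 36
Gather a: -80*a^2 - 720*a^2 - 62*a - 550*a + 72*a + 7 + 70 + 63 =-800*a^2 - 540*a + 140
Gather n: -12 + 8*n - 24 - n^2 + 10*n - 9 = -n^2 + 18*n - 45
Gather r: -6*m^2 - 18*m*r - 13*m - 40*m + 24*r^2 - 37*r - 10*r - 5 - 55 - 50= -6*m^2 - 53*m + 24*r^2 + r*(-18*m - 47) - 110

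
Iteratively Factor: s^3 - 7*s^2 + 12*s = (s - 3)*(s^2 - 4*s) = (s - 4)*(s - 3)*(s)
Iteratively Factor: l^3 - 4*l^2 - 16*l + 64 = (l + 4)*(l^2 - 8*l + 16) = (l - 4)*(l + 4)*(l - 4)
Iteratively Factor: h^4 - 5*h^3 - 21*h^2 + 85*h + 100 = (h - 5)*(h^3 - 21*h - 20) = (h - 5)*(h + 4)*(h^2 - 4*h - 5) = (h - 5)*(h + 1)*(h + 4)*(h - 5)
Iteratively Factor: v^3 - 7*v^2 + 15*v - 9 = (v - 3)*(v^2 - 4*v + 3) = (v - 3)*(v - 1)*(v - 3)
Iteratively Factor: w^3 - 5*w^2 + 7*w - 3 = (w - 1)*(w^2 - 4*w + 3) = (w - 3)*(w - 1)*(w - 1)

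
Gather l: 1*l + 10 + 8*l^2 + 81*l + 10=8*l^2 + 82*l + 20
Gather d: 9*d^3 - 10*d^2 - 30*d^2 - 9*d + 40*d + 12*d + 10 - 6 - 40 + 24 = 9*d^3 - 40*d^2 + 43*d - 12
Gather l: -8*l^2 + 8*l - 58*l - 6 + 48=-8*l^2 - 50*l + 42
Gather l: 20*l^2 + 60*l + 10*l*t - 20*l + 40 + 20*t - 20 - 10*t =20*l^2 + l*(10*t + 40) + 10*t + 20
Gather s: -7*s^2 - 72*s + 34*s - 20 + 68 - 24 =-7*s^2 - 38*s + 24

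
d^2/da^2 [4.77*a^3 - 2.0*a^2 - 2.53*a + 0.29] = 28.62*a - 4.0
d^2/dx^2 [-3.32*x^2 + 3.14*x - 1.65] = -6.64000000000000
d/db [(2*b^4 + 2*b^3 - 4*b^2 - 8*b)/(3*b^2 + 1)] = 2*(6*b^5 + 3*b^4 + 4*b^3 + 15*b^2 - 4*b - 4)/(9*b^4 + 6*b^2 + 1)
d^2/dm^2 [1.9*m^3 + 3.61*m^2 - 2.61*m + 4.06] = 11.4*m + 7.22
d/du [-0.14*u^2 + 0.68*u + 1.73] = 0.68 - 0.28*u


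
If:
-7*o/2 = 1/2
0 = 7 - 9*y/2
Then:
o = -1/7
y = 14/9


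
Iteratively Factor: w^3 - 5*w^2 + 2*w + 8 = (w + 1)*(w^2 - 6*w + 8) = (w - 2)*(w + 1)*(w - 4)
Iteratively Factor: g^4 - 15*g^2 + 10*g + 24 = (g + 1)*(g^3 - g^2 - 14*g + 24) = (g + 1)*(g + 4)*(g^2 - 5*g + 6) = (g - 2)*(g + 1)*(g + 4)*(g - 3)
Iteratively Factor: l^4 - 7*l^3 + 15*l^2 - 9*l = (l - 1)*(l^3 - 6*l^2 + 9*l) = (l - 3)*(l - 1)*(l^2 - 3*l) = l*(l - 3)*(l - 1)*(l - 3)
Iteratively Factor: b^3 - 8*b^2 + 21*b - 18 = (b - 2)*(b^2 - 6*b + 9) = (b - 3)*(b - 2)*(b - 3)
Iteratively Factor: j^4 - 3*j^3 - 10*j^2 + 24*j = (j - 2)*(j^3 - j^2 - 12*j) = j*(j - 2)*(j^2 - j - 12) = j*(j - 4)*(j - 2)*(j + 3)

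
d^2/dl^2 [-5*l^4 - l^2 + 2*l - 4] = -60*l^2 - 2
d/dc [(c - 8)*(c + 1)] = 2*c - 7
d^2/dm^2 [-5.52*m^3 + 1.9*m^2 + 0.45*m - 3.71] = 3.8 - 33.12*m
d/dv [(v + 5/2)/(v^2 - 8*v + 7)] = (v^2 - 8*v - (v - 4)*(2*v + 5) + 7)/(v^2 - 8*v + 7)^2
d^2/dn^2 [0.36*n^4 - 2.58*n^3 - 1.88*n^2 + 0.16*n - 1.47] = 4.32*n^2 - 15.48*n - 3.76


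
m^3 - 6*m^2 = m^2*(m - 6)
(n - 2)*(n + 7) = n^2 + 5*n - 14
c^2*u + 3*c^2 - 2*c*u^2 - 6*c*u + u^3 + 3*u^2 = (-c + u)^2*(u + 3)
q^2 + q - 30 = (q - 5)*(q + 6)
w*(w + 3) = w^2 + 3*w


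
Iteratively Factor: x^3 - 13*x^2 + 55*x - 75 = (x - 5)*(x^2 - 8*x + 15) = (x - 5)^2*(x - 3)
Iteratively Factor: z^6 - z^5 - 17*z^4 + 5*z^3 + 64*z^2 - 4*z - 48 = (z + 3)*(z^5 - 4*z^4 - 5*z^3 + 20*z^2 + 4*z - 16) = (z - 1)*(z + 3)*(z^4 - 3*z^3 - 8*z^2 + 12*z + 16) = (z - 4)*(z - 1)*(z + 3)*(z^3 + z^2 - 4*z - 4) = (z - 4)*(z - 1)*(z + 1)*(z + 3)*(z^2 - 4) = (z - 4)*(z - 2)*(z - 1)*(z + 1)*(z + 3)*(z + 2)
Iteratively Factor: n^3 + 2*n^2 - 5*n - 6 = (n - 2)*(n^2 + 4*n + 3) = (n - 2)*(n + 3)*(n + 1)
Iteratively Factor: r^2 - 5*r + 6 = (r - 3)*(r - 2)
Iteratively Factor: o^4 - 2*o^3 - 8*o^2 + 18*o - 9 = (o - 1)*(o^3 - o^2 - 9*o + 9) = (o - 1)*(o + 3)*(o^2 - 4*o + 3) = (o - 1)^2*(o + 3)*(o - 3)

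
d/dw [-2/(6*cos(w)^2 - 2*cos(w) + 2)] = (1 - 6*cos(w))*sin(w)/(3*sin(w)^2 + cos(w) - 4)^2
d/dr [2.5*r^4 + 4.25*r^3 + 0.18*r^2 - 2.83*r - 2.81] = 10.0*r^3 + 12.75*r^2 + 0.36*r - 2.83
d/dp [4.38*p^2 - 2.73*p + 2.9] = 8.76*p - 2.73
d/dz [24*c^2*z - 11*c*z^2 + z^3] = 24*c^2 - 22*c*z + 3*z^2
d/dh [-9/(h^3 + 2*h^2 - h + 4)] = 9*(3*h^2 + 4*h - 1)/(h^3 + 2*h^2 - h + 4)^2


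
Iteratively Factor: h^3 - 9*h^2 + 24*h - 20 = (h - 2)*(h^2 - 7*h + 10) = (h - 5)*(h - 2)*(h - 2)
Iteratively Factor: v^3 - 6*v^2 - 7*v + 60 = (v - 5)*(v^2 - v - 12) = (v - 5)*(v + 3)*(v - 4)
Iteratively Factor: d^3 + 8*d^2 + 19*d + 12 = (d + 1)*(d^2 + 7*d + 12) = (d + 1)*(d + 3)*(d + 4)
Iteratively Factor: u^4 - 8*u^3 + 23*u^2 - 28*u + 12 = (u - 2)*(u^3 - 6*u^2 + 11*u - 6) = (u - 2)*(u - 1)*(u^2 - 5*u + 6) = (u - 2)^2*(u - 1)*(u - 3)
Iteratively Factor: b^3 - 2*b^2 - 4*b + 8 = (b + 2)*(b^2 - 4*b + 4) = (b - 2)*(b + 2)*(b - 2)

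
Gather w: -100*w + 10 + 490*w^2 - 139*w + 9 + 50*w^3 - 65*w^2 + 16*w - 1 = 50*w^3 + 425*w^2 - 223*w + 18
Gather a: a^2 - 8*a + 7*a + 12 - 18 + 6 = a^2 - a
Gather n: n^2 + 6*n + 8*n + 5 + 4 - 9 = n^2 + 14*n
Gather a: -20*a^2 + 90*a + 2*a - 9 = -20*a^2 + 92*a - 9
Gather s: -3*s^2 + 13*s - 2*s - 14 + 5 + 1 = -3*s^2 + 11*s - 8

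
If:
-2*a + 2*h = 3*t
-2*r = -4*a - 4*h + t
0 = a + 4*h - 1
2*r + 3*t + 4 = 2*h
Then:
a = -29/11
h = 10/11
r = -51/11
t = 26/11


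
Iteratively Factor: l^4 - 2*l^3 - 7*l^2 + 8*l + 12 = (l - 3)*(l^3 + l^2 - 4*l - 4) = (l - 3)*(l - 2)*(l^2 + 3*l + 2) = (l - 3)*(l - 2)*(l + 2)*(l + 1)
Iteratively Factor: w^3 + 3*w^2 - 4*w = (w)*(w^2 + 3*w - 4) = w*(w - 1)*(w + 4)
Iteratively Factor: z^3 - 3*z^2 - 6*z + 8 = (z - 1)*(z^2 - 2*z - 8) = (z - 1)*(z + 2)*(z - 4)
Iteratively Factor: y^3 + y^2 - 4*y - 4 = (y + 2)*(y^2 - y - 2) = (y - 2)*(y + 2)*(y + 1)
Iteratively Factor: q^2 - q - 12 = (q + 3)*(q - 4)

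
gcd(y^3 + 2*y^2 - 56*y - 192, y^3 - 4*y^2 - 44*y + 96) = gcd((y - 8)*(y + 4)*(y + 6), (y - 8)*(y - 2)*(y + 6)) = y^2 - 2*y - 48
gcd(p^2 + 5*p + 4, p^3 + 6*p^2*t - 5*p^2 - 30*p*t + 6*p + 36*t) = 1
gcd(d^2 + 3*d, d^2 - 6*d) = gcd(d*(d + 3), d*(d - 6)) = d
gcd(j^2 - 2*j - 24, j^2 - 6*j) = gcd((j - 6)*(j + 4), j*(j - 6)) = j - 6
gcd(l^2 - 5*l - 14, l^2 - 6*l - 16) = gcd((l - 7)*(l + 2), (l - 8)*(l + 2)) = l + 2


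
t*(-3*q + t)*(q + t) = -3*q^2*t - 2*q*t^2 + t^3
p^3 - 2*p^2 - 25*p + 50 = (p - 5)*(p - 2)*(p + 5)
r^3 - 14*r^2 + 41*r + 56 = (r - 8)*(r - 7)*(r + 1)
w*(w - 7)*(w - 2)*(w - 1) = w^4 - 10*w^3 + 23*w^2 - 14*w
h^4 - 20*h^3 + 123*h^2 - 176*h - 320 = (h - 8)^2*(h - 5)*(h + 1)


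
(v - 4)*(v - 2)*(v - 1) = v^3 - 7*v^2 + 14*v - 8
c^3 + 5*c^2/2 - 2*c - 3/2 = (c - 1)*(c + 1/2)*(c + 3)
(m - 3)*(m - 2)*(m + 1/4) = m^3 - 19*m^2/4 + 19*m/4 + 3/2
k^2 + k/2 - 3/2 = (k - 1)*(k + 3/2)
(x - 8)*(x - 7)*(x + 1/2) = x^3 - 29*x^2/2 + 97*x/2 + 28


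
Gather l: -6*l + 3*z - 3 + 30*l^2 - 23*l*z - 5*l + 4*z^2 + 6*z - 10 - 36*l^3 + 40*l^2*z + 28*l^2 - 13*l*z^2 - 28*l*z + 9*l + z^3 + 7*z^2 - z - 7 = -36*l^3 + l^2*(40*z + 58) + l*(-13*z^2 - 51*z - 2) + z^3 + 11*z^2 + 8*z - 20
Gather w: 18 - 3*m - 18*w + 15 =-3*m - 18*w + 33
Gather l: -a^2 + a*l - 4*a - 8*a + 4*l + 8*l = -a^2 - 12*a + l*(a + 12)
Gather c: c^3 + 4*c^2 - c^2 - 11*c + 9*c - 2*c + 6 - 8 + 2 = c^3 + 3*c^2 - 4*c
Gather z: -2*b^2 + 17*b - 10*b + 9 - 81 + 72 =-2*b^2 + 7*b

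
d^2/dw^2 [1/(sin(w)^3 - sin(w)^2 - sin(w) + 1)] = (-7*sin(w) + 9*cos(w)^2 - 13)/((sin(w) - 1)*cos(w)^4)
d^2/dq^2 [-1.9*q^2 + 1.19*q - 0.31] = -3.80000000000000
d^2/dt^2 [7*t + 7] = 0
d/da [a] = 1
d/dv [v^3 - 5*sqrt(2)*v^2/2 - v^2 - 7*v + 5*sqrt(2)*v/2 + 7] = 3*v^2 - 5*sqrt(2)*v - 2*v - 7 + 5*sqrt(2)/2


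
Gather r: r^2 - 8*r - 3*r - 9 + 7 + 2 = r^2 - 11*r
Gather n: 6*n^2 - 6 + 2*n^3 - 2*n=2*n^3 + 6*n^2 - 2*n - 6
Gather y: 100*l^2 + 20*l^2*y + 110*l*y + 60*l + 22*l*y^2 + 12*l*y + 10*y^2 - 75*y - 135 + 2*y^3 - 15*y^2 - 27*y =100*l^2 + 60*l + 2*y^3 + y^2*(22*l - 5) + y*(20*l^2 + 122*l - 102) - 135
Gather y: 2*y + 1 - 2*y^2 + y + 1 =-2*y^2 + 3*y + 2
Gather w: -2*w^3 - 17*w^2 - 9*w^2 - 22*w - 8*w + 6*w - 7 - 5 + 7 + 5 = -2*w^3 - 26*w^2 - 24*w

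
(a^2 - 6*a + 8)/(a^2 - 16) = (a - 2)/(a + 4)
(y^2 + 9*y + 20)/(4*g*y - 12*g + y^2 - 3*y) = (y^2 + 9*y + 20)/(4*g*y - 12*g + y^2 - 3*y)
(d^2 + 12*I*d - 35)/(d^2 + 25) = (d + 7*I)/(d - 5*I)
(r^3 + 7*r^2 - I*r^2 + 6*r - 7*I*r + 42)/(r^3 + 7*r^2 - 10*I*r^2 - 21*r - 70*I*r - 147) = (r + 2*I)/(r - 7*I)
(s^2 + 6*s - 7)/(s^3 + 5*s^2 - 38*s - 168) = (s - 1)/(s^2 - 2*s - 24)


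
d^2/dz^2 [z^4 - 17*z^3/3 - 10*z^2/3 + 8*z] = 12*z^2 - 34*z - 20/3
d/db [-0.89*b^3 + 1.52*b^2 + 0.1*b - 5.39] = -2.67*b^2 + 3.04*b + 0.1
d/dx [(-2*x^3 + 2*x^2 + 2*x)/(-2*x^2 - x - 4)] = 2*(2*x^4 + 2*x^3 + 13*x^2 - 8*x - 4)/(4*x^4 + 4*x^3 + 17*x^2 + 8*x + 16)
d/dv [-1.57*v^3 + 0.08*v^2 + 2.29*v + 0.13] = -4.71*v^2 + 0.16*v + 2.29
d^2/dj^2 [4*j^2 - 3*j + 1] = 8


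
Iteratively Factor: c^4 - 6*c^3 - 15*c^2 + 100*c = (c - 5)*(c^3 - c^2 - 20*c) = c*(c - 5)*(c^2 - c - 20) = c*(c - 5)*(c + 4)*(c - 5)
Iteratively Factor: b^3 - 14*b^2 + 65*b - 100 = (b - 5)*(b^2 - 9*b + 20) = (b - 5)^2*(b - 4)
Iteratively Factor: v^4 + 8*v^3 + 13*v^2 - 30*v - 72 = (v + 3)*(v^3 + 5*v^2 - 2*v - 24) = (v - 2)*(v + 3)*(v^2 + 7*v + 12) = (v - 2)*(v + 3)^2*(v + 4)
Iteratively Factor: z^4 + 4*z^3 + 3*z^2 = (z)*(z^3 + 4*z^2 + 3*z) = z^2*(z^2 + 4*z + 3) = z^2*(z + 3)*(z + 1)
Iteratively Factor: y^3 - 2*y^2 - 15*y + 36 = (y + 4)*(y^2 - 6*y + 9) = (y - 3)*(y + 4)*(y - 3)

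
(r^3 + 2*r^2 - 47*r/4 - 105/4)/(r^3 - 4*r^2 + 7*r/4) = (2*r^2 + 11*r + 15)/(r*(2*r - 1))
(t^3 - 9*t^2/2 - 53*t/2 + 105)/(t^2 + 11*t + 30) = (t^2 - 19*t/2 + 21)/(t + 6)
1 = 1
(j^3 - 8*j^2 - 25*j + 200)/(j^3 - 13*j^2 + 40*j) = (j + 5)/j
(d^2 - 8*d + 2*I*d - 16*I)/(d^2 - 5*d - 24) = (d + 2*I)/(d + 3)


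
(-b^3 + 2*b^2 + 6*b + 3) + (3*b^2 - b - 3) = -b^3 + 5*b^2 + 5*b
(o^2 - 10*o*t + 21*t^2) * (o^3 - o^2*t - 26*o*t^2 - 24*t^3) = o^5 - 11*o^4*t + 5*o^3*t^2 + 215*o^2*t^3 - 306*o*t^4 - 504*t^5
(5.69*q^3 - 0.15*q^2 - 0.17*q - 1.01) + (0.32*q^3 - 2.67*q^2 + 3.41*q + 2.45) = 6.01*q^3 - 2.82*q^2 + 3.24*q + 1.44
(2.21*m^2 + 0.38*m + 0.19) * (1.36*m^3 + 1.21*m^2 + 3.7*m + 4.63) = 3.0056*m^5 + 3.1909*m^4 + 8.8952*m^3 + 11.8682*m^2 + 2.4624*m + 0.8797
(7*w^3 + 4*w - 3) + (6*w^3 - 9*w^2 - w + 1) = 13*w^3 - 9*w^2 + 3*w - 2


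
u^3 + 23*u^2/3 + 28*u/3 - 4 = (u - 1/3)*(u + 2)*(u + 6)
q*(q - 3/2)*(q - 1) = q^3 - 5*q^2/2 + 3*q/2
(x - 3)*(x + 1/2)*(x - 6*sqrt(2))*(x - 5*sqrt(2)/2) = x^4 - 17*sqrt(2)*x^3/2 - 5*x^3/2 + 57*x^2/2 + 85*sqrt(2)*x^2/4 - 75*x + 51*sqrt(2)*x/4 - 45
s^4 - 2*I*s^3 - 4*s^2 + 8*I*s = s*(s - 2)*(s + 2)*(s - 2*I)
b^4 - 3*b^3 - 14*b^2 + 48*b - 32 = (b - 4)*(b - 2)*(b - 1)*(b + 4)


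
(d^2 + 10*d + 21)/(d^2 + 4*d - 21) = (d + 3)/(d - 3)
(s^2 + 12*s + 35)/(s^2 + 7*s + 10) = (s + 7)/(s + 2)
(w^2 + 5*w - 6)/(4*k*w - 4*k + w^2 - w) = (w + 6)/(4*k + w)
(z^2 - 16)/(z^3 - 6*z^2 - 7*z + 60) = (z + 4)/(z^2 - 2*z - 15)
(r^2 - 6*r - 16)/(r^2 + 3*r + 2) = (r - 8)/(r + 1)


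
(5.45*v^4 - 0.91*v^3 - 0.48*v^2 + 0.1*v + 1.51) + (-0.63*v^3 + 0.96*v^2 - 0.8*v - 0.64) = 5.45*v^4 - 1.54*v^3 + 0.48*v^2 - 0.7*v + 0.87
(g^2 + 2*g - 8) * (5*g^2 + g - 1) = 5*g^4 + 11*g^3 - 39*g^2 - 10*g + 8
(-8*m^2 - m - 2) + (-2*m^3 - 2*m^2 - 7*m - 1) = -2*m^3 - 10*m^2 - 8*m - 3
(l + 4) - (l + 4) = 0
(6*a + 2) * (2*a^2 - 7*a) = 12*a^3 - 38*a^2 - 14*a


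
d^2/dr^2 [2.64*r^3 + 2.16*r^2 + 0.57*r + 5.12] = 15.84*r + 4.32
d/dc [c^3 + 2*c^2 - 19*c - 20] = 3*c^2 + 4*c - 19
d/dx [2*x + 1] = 2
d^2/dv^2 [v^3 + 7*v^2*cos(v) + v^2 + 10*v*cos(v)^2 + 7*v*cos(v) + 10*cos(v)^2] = -7*v^2*cos(v) - 28*v*sin(v) - 7*v*cos(v) - 20*v*cos(2*v) + 6*v - 20*sqrt(2)*sin(2*v + pi/4) + 14*sqrt(2)*cos(v + pi/4) + 2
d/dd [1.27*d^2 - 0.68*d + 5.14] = 2.54*d - 0.68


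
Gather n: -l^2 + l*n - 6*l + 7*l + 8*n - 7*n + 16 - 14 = -l^2 + l + n*(l + 1) + 2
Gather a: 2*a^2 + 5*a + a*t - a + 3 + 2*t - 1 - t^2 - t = 2*a^2 + a*(t + 4) - t^2 + t + 2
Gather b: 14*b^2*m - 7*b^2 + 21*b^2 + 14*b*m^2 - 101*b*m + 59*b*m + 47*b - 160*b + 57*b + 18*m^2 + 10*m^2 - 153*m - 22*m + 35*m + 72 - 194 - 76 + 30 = b^2*(14*m + 14) + b*(14*m^2 - 42*m - 56) + 28*m^2 - 140*m - 168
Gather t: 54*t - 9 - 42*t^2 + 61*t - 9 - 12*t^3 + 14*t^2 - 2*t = -12*t^3 - 28*t^2 + 113*t - 18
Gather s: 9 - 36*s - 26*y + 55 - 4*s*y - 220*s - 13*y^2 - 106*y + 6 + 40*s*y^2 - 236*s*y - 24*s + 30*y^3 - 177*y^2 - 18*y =s*(40*y^2 - 240*y - 280) + 30*y^3 - 190*y^2 - 150*y + 70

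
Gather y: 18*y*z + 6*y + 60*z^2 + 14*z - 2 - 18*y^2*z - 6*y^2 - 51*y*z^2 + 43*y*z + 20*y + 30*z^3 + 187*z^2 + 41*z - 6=y^2*(-18*z - 6) + y*(-51*z^2 + 61*z + 26) + 30*z^3 + 247*z^2 + 55*z - 8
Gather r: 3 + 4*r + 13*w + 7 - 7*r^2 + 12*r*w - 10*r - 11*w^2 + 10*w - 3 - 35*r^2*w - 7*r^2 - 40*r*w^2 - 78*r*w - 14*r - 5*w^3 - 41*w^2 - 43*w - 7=r^2*(-35*w - 14) + r*(-40*w^2 - 66*w - 20) - 5*w^3 - 52*w^2 - 20*w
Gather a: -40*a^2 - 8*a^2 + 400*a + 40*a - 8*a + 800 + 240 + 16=-48*a^2 + 432*a + 1056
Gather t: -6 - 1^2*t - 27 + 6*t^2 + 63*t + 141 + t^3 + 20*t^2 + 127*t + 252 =t^3 + 26*t^2 + 189*t + 360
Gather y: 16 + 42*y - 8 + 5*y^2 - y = 5*y^2 + 41*y + 8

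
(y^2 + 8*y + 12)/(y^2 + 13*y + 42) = (y + 2)/(y + 7)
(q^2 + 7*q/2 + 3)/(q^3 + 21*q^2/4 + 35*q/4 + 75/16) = 8*(q + 2)/(8*q^2 + 30*q + 25)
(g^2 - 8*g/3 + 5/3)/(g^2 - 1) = (g - 5/3)/(g + 1)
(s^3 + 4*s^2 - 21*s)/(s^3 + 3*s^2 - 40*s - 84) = s*(s - 3)/(s^2 - 4*s - 12)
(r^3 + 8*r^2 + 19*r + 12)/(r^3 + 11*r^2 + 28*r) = (r^2 + 4*r + 3)/(r*(r + 7))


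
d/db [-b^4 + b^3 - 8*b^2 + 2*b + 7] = -4*b^3 + 3*b^2 - 16*b + 2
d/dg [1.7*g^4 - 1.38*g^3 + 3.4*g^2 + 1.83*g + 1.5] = 6.8*g^3 - 4.14*g^2 + 6.8*g + 1.83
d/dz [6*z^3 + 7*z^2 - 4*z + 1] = 18*z^2 + 14*z - 4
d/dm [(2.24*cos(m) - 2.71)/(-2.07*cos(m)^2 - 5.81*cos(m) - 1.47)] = (-4.6368*cos(m)^2 + 11.2194*cos(m) + 19.0379)*sin(m)/(4.2849*cos(m)^4 + 24.0534*cos(m)^3 + 39.8419*cos(m)^2 + 17.0814*cos(m) + 2.1609)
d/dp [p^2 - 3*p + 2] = 2*p - 3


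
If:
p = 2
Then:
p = 2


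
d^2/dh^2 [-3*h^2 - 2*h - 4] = -6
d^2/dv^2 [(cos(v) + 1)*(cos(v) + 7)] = -8*cos(v) - 2*cos(2*v)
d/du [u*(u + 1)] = 2*u + 1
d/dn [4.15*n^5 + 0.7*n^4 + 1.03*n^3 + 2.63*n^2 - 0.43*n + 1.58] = 20.75*n^4 + 2.8*n^3 + 3.09*n^2 + 5.26*n - 0.43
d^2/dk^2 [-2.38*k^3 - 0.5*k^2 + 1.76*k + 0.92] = -14.28*k - 1.0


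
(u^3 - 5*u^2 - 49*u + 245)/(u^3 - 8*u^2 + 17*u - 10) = (u^2 - 49)/(u^2 - 3*u + 2)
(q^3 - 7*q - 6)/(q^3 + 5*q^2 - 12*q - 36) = (q + 1)/(q + 6)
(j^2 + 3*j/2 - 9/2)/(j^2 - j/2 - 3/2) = (j + 3)/(j + 1)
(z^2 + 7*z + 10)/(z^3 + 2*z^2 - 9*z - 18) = (z + 5)/(z^2 - 9)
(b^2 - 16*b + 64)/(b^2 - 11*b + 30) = (b^2 - 16*b + 64)/(b^2 - 11*b + 30)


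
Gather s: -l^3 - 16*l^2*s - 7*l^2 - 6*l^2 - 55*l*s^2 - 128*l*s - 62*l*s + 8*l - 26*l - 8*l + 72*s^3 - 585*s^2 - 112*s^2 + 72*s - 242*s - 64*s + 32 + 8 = -l^3 - 13*l^2 - 26*l + 72*s^3 + s^2*(-55*l - 697) + s*(-16*l^2 - 190*l - 234) + 40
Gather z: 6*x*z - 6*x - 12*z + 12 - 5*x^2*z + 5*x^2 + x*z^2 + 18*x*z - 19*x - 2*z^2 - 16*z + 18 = 5*x^2 - 25*x + z^2*(x - 2) + z*(-5*x^2 + 24*x - 28) + 30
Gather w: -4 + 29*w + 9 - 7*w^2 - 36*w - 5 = -7*w^2 - 7*w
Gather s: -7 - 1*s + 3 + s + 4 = 0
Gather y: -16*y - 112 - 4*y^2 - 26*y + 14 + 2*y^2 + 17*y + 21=-2*y^2 - 25*y - 77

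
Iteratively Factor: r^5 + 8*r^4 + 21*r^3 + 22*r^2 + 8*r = (r + 1)*(r^4 + 7*r^3 + 14*r^2 + 8*r) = (r + 1)^2*(r^3 + 6*r^2 + 8*r) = (r + 1)^2*(r + 2)*(r^2 + 4*r) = r*(r + 1)^2*(r + 2)*(r + 4)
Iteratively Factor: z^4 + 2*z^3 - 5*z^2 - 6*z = (z + 3)*(z^3 - z^2 - 2*z) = (z - 2)*(z + 3)*(z^2 + z) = (z - 2)*(z + 1)*(z + 3)*(z)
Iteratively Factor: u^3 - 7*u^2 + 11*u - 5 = (u - 5)*(u^2 - 2*u + 1) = (u - 5)*(u - 1)*(u - 1)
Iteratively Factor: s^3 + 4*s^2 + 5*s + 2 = (s + 2)*(s^2 + 2*s + 1) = (s + 1)*(s + 2)*(s + 1)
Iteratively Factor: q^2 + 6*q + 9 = (q + 3)*(q + 3)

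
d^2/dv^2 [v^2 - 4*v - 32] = 2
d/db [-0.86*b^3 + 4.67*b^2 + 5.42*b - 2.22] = -2.58*b^2 + 9.34*b + 5.42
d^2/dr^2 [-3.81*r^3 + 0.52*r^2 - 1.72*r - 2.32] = 1.04 - 22.86*r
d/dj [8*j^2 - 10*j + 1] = 16*j - 10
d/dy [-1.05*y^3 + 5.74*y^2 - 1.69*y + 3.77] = -3.15*y^2 + 11.48*y - 1.69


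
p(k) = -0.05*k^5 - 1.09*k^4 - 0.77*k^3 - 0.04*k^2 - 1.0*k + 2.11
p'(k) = -0.25*k^4 - 4.36*k^3 - 2.31*k^2 - 0.08*k - 1.0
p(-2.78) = -35.68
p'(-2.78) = 60.11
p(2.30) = -43.49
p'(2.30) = -73.45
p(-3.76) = -134.05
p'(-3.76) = 148.44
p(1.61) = -10.68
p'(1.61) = -26.99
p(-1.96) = -4.93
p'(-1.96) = 19.42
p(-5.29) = -526.19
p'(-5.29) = 384.44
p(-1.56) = 0.50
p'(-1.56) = 8.57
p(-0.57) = 2.70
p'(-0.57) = -0.92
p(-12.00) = -8821.73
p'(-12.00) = 2017.40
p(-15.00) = -14605.64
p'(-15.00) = 1539.20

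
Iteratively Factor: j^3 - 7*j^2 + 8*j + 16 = (j + 1)*(j^2 - 8*j + 16) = (j - 4)*(j + 1)*(j - 4)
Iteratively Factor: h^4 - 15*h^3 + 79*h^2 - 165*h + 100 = (h - 5)*(h^3 - 10*h^2 + 29*h - 20) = (h - 5)*(h - 1)*(h^2 - 9*h + 20) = (h - 5)*(h - 4)*(h - 1)*(h - 5)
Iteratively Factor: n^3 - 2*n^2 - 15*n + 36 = (n + 4)*(n^2 - 6*n + 9) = (n - 3)*(n + 4)*(n - 3)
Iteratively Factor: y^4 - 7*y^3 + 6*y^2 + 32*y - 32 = (y + 2)*(y^3 - 9*y^2 + 24*y - 16) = (y - 4)*(y + 2)*(y^2 - 5*y + 4) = (y - 4)*(y - 1)*(y + 2)*(y - 4)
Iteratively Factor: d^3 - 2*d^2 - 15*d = (d + 3)*(d^2 - 5*d) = d*(d + 3)*(d - 5)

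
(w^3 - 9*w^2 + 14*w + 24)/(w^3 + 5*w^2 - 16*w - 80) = (w^2 - 5*w - 6)/(w^2 + 9*w + 20)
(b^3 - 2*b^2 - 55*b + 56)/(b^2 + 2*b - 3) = (b^2 - b - 56)/(b + 3)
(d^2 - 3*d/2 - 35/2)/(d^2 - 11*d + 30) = (d + 7/2)/(d - 6)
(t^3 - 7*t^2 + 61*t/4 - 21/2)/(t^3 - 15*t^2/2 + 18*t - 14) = (t - 3/2)/(t - 2)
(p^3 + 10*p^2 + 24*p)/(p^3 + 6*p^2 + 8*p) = (p + 6)/(p + 2)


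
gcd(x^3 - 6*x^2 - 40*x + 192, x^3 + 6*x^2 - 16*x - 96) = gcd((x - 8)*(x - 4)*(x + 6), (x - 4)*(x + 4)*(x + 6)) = x^2 + 2*x - 24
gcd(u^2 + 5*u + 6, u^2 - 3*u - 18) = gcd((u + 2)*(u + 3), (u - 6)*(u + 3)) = u + 3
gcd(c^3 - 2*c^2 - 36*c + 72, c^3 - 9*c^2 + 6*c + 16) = c - 2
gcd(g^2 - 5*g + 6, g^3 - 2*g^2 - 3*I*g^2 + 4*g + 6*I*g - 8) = g - 2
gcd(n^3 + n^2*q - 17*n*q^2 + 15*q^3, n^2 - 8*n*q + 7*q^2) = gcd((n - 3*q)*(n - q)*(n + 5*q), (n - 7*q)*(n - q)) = -n + q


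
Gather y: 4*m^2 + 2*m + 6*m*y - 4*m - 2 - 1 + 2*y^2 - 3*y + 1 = 4*m^2 - 2*m + 2*y^2 + y*(6*m - 3) - 2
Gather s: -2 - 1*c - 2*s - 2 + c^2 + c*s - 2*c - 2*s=c^2 - 3*c + s*(c - 4) - 4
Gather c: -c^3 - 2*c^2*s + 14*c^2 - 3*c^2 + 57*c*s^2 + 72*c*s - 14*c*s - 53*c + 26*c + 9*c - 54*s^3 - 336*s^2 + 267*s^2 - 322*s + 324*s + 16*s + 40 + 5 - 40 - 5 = -c^3 + c^2*(11 - 2*s) + c*(57*s^2 + 58*s - 18) - 54*s^3 - 69*s^2 + 18*s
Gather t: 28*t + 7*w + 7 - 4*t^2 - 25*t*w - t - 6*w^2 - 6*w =-4*t^2 + t*(27 - 25*w) - 6*w^2 + w + 7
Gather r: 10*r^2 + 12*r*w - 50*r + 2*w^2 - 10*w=10*r^2 + r*(12*w - 50) + 2*w^2 - 10*w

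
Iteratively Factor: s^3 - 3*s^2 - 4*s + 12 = (s - 3)*(s^2 - 4) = (s - 3)*(s - 2)*(s + 2)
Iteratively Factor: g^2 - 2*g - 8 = (g + 2)*(g - 4)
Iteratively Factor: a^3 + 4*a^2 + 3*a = (a + 3)*(a^2 + a) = a*(a + 3)*(a + 1)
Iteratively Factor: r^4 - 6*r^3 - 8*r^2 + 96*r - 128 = (r - 4)*(r^3 - 2*r^2 - 16*r + 32) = (r - 4)*(r - 2)*(r^2 - 16) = (r - 4)*(r - 2)*(r + 4)*(r - 4)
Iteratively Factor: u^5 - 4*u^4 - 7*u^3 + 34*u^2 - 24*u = (u - 1)*(u^4 - 3*u^3 - 10*u^2 + 24*u) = (u - 4)*(u - 1)*(u^3 + u^2 - 6*u) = (u - 4)*(u - 1)*(u + 3)*(u^2 - 2*u) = (u - 4)*(u - 2)*(u - 1)*(u + 3)*(u)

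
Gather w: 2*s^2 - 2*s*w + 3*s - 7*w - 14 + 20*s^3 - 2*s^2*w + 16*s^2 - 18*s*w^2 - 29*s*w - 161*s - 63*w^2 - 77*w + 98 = 20*s^3 + 18*s^2 - 158*s + w^2*(-18*s - 63) + w*(-2*s^2 - 31*s - 84) + 84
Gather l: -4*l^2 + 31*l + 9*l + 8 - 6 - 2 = -4*l^2 + 40*l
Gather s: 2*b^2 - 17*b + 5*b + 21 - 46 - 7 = 2*b^2 - 12*b - 32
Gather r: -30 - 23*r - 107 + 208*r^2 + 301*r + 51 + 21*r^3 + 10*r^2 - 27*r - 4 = 21*r^3 + 218*r^2 + 251*r - 90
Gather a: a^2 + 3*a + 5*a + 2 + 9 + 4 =a^2 + 8*a + 15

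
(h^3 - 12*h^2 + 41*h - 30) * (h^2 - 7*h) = h^5 - 19*h^4 + 125*h^3 - 317*h^2 + 210*h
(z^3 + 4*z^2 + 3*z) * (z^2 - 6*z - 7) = z^5 - 2*z^4 - 28*z^3 - 46*z^2 - 21*z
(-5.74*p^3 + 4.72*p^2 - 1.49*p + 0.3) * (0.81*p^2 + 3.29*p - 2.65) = -4.6494*p^5 - 15.0614*p^4 + 29.5329*p^3 - 17.1671*p^2 + 4.9355*p - 0.795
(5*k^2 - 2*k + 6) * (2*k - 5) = 10*k^3 - 29*k^2 + 22*k - 30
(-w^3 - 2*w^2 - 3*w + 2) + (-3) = -w^3 - 2*w^2 - 3*w - 1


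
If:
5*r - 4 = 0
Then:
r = 4/5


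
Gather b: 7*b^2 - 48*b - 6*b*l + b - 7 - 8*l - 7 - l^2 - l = 7*b^2 + b*(-6*l - 47) - l^2 - 9*l - 14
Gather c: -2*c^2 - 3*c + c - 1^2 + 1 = -2*c^2 - 2*c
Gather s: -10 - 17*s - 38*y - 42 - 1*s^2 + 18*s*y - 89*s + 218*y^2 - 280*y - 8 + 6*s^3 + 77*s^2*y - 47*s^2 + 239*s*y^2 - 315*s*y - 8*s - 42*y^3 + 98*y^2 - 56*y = 6*s^3 + s^2*(77*y - 48) + s*(239*y^2 - 297*y - 114) - 42*y^3 + 316*y^2 - 374*y - 60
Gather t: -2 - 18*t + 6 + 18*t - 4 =0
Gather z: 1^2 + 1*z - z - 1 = 0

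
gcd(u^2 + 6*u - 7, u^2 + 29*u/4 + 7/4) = u + 7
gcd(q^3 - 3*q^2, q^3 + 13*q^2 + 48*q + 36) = 1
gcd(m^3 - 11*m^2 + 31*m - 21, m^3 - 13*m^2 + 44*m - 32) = m - 1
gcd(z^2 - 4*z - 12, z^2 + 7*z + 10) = z + 2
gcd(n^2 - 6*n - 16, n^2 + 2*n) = n + 2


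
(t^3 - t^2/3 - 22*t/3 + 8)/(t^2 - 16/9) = 3*(t^2 + t - 6)/(3*t + 4)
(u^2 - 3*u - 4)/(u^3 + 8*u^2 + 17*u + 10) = (u - 4)/(u^2 + 7*u + 10)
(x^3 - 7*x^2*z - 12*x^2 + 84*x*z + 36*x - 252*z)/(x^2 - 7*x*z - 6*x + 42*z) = x - 6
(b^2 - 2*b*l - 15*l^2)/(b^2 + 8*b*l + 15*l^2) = (b - 5*l)/(b + 5*l)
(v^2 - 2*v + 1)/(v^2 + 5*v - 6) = (v - 1)/(v + 6)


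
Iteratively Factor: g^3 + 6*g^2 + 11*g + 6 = (g + 1)*(g^2 + 5*g + 6) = (g + 1)*(g + 3)*(g + 2)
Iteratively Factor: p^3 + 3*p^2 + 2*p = (p)*(p^2 + 3*p + 2) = p*(p + 2)*(p + 1)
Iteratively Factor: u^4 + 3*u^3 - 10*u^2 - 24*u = (u + 2)*(u^3 + u^2 - 12*u) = u*(u + 2)*(u^2 + u - 12) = u*(u + 2)*(u + 4)*(u - 3)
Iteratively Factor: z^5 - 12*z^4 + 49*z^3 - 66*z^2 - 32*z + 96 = (z - 4)*(z^4 - 8*z^3 + 17*z^2 + 2*z - 24) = (z - 4)*(z - 3)*(z^3 - 5*z^2 + 2*z + 8) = (z - 4)*(z - 3)*(z + 1)*(z^2 - 6*z + 8) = (z - 4)^2*(z - 3)*(z + 1)*(z - 2)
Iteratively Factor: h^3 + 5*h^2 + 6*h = (h + 2)*(h^2 + 3*h) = (h + 2)*(h + 3)*(h)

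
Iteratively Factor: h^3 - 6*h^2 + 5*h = (h - 5)*(h^2 - h) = (h - 5)*(h - 1)*(h)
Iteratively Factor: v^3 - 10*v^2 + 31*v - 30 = (v - 5)*(v^2 - 5*v + 6) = (v - 5)*(v - 3)*(v - 2)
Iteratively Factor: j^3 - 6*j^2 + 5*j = (j)*(j^2 - 6*j + 5) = j*(j - 1)*(j - 5)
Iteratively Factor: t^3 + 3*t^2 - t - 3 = (t - 1)*(t^2 + 4*t + 3) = (t - 1)*(t + 3)*(t + 1)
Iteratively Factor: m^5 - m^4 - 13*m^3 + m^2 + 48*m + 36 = (m - 3)*(m^4 + 2*m^3 - 7*m^2 - 20*m - 12) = (m - 3)*(m + 2)*(m^3 - 7*m - 6) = (m - 3)*(m + 1)*(m + 2)*(m^2 - m - 6) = (m - 3)*(m + 1)*(m + 2)^2*(m - 3)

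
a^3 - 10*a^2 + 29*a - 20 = (a - 5)*(a - 4)*(a - 1)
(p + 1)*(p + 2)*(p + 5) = p^3 + 8*p^2 + 17*p + 10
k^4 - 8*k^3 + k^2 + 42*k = k*(k - 7)*(k - 3)*(k + 2)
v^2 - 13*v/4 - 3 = (v - 4)*(v + 3/4)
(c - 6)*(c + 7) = c^2 + c - 42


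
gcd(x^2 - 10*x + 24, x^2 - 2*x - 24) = x - 6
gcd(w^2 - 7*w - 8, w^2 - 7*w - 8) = w^2 - 7*w - 8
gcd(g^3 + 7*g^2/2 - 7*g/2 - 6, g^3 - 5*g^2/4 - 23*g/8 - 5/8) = g + 1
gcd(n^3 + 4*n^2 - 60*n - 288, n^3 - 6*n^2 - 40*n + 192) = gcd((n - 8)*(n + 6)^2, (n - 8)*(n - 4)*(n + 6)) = n^2 - 2*n - 48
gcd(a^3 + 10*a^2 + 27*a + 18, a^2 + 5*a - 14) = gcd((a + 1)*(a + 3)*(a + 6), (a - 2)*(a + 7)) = 1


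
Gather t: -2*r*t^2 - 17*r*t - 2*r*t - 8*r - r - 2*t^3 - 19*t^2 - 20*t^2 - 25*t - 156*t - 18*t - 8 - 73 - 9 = -9*r - 2*t^3 + t^2*(-2*r - 39) + t*(-19*r - 199) - 90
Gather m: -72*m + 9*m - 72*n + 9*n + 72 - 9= -63*m - 63*n + 63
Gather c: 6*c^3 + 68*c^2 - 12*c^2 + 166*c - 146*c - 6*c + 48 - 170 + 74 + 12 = 6*c^3 + 56*c^2 + 14*c - 36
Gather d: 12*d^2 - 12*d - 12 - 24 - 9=12*d^2 - 12*d - 45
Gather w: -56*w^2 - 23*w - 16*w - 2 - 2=-56*w^2 - 39*w - 4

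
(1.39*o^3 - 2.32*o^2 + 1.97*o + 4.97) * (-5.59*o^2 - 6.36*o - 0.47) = -7.7701*o^5 + 4.1284*o^4 + 3.0896*o^3 - 39.2211*o^2 - 32.5351*o - 2.3359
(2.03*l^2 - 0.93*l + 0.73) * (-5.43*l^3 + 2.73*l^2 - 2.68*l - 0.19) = -11.0229*l^5 + 10.5918*l^4 - 11.9432*l^3 + 4.0996*l^2 - 1.7797*l - 0.1387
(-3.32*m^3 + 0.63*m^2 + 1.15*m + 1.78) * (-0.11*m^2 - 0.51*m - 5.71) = 0.3652*m^5 + 1.6239*m^4 + 18.5094*m^3 - 4.3796*m^2 - 7.4743*m - 10.1638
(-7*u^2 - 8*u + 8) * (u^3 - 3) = -7*u^5 - 8*u^4 + 8*u^3 + 21*u^2 + 24*u - 24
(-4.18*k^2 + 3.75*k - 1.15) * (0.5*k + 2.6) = -2.09*k^3 - 8.993*k^2 + 9.175*k - 2.99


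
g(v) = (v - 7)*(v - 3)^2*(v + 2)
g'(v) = (v - 7)*(v - 3)^2 + (v - 7)*(v + 2)*(2*v - 6) + (v - 3)^2*(v + 2) = 4*v^3 - 33*v^2 + 50*v + 39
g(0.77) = -85.82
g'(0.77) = 59.76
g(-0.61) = -137.85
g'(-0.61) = -4.69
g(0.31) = -111.83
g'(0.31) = 51.45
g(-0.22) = -133.25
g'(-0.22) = 26.36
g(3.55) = -5.79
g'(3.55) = -20.43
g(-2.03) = 6.85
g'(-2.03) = -231.95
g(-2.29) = 75.39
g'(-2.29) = -296.59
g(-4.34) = 1429.62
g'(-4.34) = -1126.56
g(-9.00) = 16128.00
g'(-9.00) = -6000.00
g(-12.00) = 42750.00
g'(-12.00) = -12225.00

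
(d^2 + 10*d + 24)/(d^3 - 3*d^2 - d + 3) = (d^2 + 10*d + 24)/(d^3 - 3*d^2 - d + 3)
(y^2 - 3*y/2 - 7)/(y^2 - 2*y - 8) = (y - 7/2)/(y - 4)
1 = 1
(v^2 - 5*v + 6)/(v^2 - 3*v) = (v - 2)/v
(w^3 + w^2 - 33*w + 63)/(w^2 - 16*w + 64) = (w^3 + w^2 - 33*w + 63)/(w^2 - 16*w + 64)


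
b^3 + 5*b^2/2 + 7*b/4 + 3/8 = (b + 1/2)^2*(b + 3/2)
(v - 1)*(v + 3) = v^2 + 2*v - 3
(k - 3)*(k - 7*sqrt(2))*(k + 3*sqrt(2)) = k^3 - 4*sqrt(2)*k^2 - 3*k^2 - 42*k + 12*sqrt(2)*k + 126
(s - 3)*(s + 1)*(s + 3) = s^3 + s^2 - 9*s - 9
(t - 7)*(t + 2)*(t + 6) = t^3 + t^2 - 44*t - 84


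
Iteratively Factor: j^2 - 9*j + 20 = (j - 5)*(j - 4)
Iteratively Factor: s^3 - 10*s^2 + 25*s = (s)*(s^2 - 10*s + 25) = s*(s - 5)*(s - 5)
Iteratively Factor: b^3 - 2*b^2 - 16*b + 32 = (b - 4)*(b^2 + 2*b - 8) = (b - 4)*(b + 4)*(b - 2)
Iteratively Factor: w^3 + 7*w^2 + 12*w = (w + 3)*(w^2 + 4*w) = (w + 3)*(w + 4)*(w)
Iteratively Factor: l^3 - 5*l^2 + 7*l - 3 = (l - 3)*(l^2 - 2*l + 1) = (l - 3)*(l - 1)*(l - 1)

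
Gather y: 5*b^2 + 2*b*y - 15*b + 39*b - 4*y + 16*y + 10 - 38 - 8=5*b^2 + 24*b + y*(2*b + 12) - 36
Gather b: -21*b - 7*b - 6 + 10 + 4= 8 - 28*b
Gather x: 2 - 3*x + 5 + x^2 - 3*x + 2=x^2 - 6*x + 9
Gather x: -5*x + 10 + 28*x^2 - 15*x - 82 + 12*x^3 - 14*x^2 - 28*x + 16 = 12*x^3 + 14*x^2 - 48*x - 56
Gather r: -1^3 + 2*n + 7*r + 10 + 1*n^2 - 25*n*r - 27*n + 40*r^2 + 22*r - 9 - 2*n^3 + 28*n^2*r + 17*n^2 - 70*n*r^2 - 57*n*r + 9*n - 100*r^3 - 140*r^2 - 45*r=-2*n^3 + 18*n^2 - 16*n - 100*r^3 + r^2*(-70*n - 100) + r*(28*n^2 - 82*n - 16)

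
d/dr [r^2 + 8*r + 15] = 2*r + 8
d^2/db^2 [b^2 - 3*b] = 2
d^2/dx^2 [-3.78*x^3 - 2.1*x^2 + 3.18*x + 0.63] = -22.68*x - 4.2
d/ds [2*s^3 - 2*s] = 6*s^2 - 2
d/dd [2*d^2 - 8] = 4*d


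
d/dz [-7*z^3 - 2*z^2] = z*(-21*z - 4)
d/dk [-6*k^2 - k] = -12*k - 1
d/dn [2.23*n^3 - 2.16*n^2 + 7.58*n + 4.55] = 6.69*n^2 - 4.32*n + 7.58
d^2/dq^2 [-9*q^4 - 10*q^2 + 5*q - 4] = -108*q^2 - 20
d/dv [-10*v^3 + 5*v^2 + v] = -30*v^2 + 10*v + 1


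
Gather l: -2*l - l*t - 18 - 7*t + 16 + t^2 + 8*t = l*(-t - 2) + t^2 + t - 2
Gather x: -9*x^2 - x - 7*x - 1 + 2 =-9*x^2 - 8*x + 1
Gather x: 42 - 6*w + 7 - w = 49 - 7*w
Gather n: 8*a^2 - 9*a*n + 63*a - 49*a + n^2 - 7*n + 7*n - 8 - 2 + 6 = 8*a^2 - 9*a*n + 14*a + n^2 - 4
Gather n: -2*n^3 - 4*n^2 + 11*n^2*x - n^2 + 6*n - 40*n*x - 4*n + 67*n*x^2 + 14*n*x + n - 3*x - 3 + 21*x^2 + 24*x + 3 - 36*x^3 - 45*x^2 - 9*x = -2*n^3 + n^2*(11*x - 5) + n*(67*x^2 - 26*x + 3) - 36*x^3 - 24*x^2 + 12*x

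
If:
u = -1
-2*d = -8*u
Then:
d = -4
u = -1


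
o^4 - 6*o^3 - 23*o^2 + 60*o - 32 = (o - 8)*(o - 1)^2*(o + 4)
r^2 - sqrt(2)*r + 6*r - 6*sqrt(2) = (r + 6)*(r - sqrt(2))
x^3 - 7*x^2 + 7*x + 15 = (x - 5)*(x - 3)*(x + 1)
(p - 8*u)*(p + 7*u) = p^2 - p*u - 56*u^2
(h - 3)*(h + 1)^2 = h^3 - h^2 - 5*h - 3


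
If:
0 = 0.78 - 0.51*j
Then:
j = 1.53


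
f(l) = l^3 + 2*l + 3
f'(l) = 3*l^2 + 2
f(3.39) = 48.74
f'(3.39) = 36.48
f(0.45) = 3.99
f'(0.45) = 2.61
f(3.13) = 39.92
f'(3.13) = 31.39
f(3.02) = 36.58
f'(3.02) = 29.36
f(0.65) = 4.57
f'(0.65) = 3.27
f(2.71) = 28.32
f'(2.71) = 24.03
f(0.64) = 4.54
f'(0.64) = 3.23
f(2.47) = 23.01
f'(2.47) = 20.30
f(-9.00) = -744.00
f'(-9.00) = 245.00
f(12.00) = 1755.00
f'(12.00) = 434.00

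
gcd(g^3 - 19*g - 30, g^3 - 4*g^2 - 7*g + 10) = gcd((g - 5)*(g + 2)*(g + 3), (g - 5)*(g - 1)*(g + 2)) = g^2 - 3*g - 10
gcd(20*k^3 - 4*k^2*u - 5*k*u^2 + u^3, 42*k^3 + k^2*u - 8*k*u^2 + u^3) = 2*k + u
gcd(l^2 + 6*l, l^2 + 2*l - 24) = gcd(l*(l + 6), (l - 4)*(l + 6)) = l + 6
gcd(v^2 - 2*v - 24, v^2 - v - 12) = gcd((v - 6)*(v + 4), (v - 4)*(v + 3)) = 1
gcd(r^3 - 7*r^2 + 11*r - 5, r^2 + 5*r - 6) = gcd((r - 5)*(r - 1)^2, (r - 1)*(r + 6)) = r - 1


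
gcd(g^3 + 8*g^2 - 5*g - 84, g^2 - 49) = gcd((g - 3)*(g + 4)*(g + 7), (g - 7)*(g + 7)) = g + 7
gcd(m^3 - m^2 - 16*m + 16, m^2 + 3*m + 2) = 1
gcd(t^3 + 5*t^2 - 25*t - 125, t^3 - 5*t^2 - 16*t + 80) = t - 5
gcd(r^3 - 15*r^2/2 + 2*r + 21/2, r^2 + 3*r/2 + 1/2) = r + 1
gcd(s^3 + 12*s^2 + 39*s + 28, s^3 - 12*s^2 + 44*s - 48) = 1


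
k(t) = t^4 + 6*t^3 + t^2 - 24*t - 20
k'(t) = 4*t^3 + 18*t^2 + 2*t - 24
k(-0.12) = -17.12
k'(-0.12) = -23.99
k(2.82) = 118.07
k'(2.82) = 214.49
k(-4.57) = -25.92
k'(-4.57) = -38.99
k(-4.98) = -1.66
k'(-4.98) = -81.58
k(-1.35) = 2.78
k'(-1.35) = -3.74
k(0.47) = -30.39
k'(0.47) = -18.67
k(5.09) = 1346.21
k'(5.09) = 980.01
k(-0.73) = -4.00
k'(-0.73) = -17.42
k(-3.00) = -20.00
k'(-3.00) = 24.00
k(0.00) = -20.00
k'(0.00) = -24.00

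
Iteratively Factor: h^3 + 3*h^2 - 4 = (h + 2)*(h^2 + h - 2) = (h + 2)^2*(h - 1)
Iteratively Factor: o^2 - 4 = (o - 2)*(o + 2)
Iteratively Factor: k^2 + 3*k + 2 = (k + 1)*(k + 2)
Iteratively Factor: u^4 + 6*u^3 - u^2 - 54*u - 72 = (u - 3)*(u^3 + 9*u^2 + 26*u + 24) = (u - 3)*(u + 2)*(u^2 + 7*u + 12) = (u - 3)*(u + 2)*(u + 3)*(u + 4)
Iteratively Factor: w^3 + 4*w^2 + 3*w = (w)*(w^2 + 4*w + 3) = w*(w + 1)*(w + 3)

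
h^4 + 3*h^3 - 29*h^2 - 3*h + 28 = (h - 4)*(h - 1)*(h + 1)*(h + 7)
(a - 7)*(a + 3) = a^2 - 4*a - 21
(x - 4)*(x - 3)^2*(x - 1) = x^4 - 11*x^3 + 43*x^2 - 69*x + 36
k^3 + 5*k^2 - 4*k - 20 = (k - 2)*(k + 2)*(k + 5)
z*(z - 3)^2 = z^3 - 6*z^2 + 9*z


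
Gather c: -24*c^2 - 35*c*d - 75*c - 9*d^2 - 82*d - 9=-24*c^2 + c*(-35*d - 75) - 9*d^2 - 82*d - 9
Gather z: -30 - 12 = -42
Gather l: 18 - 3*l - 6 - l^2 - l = -l^2 - 4*l + 12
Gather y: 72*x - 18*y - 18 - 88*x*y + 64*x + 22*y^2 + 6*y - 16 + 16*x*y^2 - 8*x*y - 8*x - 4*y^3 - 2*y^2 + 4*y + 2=128*x - 4*y^3 + y^2*(16*x + 20) + y*(-96*x - 8) - 32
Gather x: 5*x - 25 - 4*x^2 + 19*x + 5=-4*x^2 + 24*x - 20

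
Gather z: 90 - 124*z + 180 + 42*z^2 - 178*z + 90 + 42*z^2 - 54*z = 84*z^2 - 356*z + 360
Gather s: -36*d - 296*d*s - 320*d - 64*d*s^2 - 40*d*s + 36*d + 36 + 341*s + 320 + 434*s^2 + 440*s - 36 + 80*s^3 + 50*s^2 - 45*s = -320*d + 80*s^3 + s^2*(484 - 64*d) + s*(736 - 336*d) + 320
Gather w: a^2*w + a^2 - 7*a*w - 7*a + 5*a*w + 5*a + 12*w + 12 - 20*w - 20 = a^2 - 2*a + w*(a^2 - 2*a - 8) - 8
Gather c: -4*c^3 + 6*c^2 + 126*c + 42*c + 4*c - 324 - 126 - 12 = -4*c^3 + 6*c^2 + 172*c - 462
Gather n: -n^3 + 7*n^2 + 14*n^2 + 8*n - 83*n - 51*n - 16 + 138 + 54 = -n^3 + 21*n^2 - 126*n + 176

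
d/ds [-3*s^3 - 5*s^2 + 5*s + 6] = -9*s^2 - 10*s + 5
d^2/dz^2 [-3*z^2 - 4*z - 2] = -6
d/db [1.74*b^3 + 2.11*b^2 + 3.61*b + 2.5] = 5.22*b^2 + 4.22*b + 3.61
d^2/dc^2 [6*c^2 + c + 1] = 12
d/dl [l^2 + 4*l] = 2*l + 4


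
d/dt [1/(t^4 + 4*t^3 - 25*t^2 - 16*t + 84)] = 2*(-2*t^3 - 6*t^2 + 25*t + 8)/(t^4 + 4*t^3 - 25*t^2 - 16*t + 84)^2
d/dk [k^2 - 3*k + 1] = 2*k - 3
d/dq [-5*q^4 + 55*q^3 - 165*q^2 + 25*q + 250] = -20*q^3 + 165*q^2 - 330*q + 25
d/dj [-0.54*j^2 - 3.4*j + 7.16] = -1.08*j - 3.4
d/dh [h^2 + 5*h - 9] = 2*h + 5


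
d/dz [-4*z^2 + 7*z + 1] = 7 - 8*z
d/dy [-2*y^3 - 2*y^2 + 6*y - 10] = -6*y^2 - 4*y + 6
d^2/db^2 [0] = 0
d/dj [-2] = 0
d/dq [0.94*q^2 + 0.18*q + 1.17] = 1.88*q + 0.18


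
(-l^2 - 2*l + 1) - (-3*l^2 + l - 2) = 2*l^2 - 3*l + 3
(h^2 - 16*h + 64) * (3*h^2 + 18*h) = 3*h^4 - 30*h^3 - 96*h^2 + 1152*h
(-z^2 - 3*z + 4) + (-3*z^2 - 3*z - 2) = -4*z^2 - 6*z + 2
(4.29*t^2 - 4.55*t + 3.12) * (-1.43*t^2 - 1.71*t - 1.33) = -6.1347*t^4 - 0.829400000000001*t^3 - 2.3868*t^2 + 0.716299999999999*t - 4.1496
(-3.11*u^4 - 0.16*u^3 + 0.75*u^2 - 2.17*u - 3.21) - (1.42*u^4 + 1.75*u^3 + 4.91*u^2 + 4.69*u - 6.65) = -4.53*u^4 - 1.91*u^3 - 4.16*u^2 - 6.86*u + 3.44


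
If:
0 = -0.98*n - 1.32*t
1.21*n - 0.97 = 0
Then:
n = 0.80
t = -0.60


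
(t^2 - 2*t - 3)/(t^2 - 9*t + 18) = (t + 1)/(t - 6)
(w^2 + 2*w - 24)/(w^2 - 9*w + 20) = (w + 6)/(w - 5)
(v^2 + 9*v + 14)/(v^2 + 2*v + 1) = (v^2 + 9*v + 14)/(v^2 + 2*v + 1)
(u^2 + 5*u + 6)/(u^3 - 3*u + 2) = (u + 3)/(u^2 - 2*u + 1)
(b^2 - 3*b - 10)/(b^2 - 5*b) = (b + 2)/b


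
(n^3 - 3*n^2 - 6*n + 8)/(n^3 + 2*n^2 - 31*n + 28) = (n + 2)/(n + 7)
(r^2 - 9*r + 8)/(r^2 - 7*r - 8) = (r - 1)/(r + 1)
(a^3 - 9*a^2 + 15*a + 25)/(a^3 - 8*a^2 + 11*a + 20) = (a - 5)/(a - 4)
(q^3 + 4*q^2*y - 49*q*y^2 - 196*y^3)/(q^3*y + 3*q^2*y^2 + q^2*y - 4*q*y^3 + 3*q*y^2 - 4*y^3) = (-q^2 + 49*y^2)/(y*(-q^2 + q*y - q + y))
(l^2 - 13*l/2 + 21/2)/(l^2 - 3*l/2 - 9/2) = (2*l - 7)/(2*l + 3)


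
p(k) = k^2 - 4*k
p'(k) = 2*k - 4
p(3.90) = -0.39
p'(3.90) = 3.80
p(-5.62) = 54.06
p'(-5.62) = -15.24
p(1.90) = -3.99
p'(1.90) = -0.20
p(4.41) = 1.81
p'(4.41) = 4.82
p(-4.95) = 44.30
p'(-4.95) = -13.90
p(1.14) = -3.26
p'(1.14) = -1.72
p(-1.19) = 6.18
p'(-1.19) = -6.38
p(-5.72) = 55.60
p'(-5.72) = -15.44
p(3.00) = -3.00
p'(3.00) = 2.00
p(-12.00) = 192.00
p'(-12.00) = -28.00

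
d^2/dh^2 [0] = 0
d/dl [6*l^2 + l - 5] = 12*l + 1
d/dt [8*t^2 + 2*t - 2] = 16*t + 2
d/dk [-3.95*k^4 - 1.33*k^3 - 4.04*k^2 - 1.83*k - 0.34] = -15.8*k^3 - 3.99*k^2 - 8.08*k - 1.83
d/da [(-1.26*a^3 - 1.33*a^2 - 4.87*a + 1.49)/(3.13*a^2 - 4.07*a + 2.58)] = (-3.9438*a^4 + 10.2564*a^3 + 10.9038*a^2 - 16.1902*a - 6.5003)/(9.7969*a^4 - 25.4782*a^3 + 32.7157*a^2 - 21.0012*a + 6.6564)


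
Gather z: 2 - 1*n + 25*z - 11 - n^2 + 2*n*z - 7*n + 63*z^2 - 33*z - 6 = -n^2 - 8*n + 63*z^2 + z*(2*n - 8) - 15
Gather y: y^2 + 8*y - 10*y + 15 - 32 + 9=y^2 - 2*y - 8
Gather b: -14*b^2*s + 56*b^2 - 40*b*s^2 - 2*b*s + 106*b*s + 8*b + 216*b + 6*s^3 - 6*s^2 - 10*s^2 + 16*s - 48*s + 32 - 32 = b^2*(56 - 14*s) + b*(-40*s^2 + 104*s + 224) + 6*s^3 - 16*s^2 - 32*s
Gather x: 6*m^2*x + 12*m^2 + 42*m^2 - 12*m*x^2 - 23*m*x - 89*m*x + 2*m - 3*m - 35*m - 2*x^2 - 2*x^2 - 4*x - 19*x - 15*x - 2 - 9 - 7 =54*m^2 - 36*m + x^2*(-12*m - 4) + x*(6*m^2 - 112*m - 38) - 18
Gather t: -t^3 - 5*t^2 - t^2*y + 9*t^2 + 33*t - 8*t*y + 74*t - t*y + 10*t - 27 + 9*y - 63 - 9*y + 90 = -t^3 + t^2*(4 - y) + t*(117 - 9*y)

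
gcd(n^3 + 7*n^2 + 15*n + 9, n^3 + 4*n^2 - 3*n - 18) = n^2 + 6*n + 9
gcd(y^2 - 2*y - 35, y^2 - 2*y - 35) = y^2 - 2*y - 35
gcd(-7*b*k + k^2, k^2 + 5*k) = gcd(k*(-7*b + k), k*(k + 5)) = k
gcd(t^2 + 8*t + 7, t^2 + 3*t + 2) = t + 1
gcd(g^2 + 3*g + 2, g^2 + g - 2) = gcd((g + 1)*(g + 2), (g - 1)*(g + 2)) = g + 2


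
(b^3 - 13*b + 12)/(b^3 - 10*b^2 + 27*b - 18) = (b + 4)/(b - 6)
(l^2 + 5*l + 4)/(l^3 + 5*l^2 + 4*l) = 1/l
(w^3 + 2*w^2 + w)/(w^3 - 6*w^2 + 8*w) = (w^2 + 2*w + 1)/(w^2 - 6*w + 8)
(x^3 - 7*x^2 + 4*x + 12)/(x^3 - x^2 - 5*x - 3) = (x^2 - 8*x + 12)/(x^2 - 2*x - 3)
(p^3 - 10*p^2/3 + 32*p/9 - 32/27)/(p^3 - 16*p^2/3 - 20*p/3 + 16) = (p^2 - 2*p + 8/9)/(p^2 - 4*p - 12)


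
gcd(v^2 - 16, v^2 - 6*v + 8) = v - 4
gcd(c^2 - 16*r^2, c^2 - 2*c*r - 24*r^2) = c + 4*r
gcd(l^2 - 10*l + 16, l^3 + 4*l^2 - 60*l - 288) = l - 8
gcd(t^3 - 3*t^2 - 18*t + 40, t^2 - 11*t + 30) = t - 5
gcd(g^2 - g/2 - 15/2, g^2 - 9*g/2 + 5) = 1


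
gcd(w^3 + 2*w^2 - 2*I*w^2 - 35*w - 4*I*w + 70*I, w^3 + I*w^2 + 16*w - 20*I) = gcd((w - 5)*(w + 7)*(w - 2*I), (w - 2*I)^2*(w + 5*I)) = w - 2*I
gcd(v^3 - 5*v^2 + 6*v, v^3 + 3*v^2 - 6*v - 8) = v - 2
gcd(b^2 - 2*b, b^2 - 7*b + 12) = 1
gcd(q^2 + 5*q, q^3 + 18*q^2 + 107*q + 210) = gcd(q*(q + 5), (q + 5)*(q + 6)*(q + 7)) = q + 5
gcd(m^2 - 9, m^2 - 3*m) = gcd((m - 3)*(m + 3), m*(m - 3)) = m - 3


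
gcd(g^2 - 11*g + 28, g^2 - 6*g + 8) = g - 4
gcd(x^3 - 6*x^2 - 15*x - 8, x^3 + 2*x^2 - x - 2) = x + 1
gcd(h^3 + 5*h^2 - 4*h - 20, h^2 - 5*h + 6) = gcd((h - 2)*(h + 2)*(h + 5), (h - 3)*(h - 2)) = h - 2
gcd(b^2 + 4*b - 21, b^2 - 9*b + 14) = 1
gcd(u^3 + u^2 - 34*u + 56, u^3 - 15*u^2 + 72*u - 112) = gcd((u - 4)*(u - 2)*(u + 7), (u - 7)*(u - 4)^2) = u - 4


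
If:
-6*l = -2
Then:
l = 1/3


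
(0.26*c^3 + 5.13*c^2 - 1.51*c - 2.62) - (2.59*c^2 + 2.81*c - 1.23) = 0.26*c^3 + 2.54*c^2 - 4.32*c - 1.39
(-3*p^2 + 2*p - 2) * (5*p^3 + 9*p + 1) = -15*p^5 + 10*p^4 - 37*p^3 + 15*p^2 - 16*p - 2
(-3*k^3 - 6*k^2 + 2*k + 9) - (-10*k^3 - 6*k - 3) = 7*k^3 - 6*k^2 + 8*k + 12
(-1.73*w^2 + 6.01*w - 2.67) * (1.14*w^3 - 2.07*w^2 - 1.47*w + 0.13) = -1.9722*w^5 + 10.4325*w^4 - 12.9414*w^3 - 3.5327*w^2 + 4.7062*w - 0.3471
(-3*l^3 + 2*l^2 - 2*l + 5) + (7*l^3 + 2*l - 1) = 4*l^3 + 2*l^2 + 4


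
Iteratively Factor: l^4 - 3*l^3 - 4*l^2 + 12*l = (l)*(l^3 - 3*l^2 - 4*l + 12) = l*(l + 2)*(l^2 - 5*l + 6) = l*(l - 2)*(l + 2)*(l - 3)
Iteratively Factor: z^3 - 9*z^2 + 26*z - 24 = (z - 4)*(z^2 - 5*z + 6) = (z - 4)*(z - 2)*(z - 3)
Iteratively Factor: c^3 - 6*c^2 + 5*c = (c)*(c^2 - 6*c + 5) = c*(c - 5)*(c - 1)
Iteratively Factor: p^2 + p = (p)*(p + 1)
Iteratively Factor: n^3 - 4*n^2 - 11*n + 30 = (n - 5)*(n^2 + n - 6) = (n - 5)*(n + 3)*(n - 2)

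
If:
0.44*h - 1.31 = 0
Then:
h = 2.98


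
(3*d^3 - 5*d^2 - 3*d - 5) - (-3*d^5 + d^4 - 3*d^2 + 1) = 3*d^5 - d^4 + 3*d^3 - 2*d^2 - 3*d - 6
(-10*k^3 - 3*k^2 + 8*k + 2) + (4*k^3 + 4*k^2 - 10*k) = -6*k^3 + k^2 - 2*k + 2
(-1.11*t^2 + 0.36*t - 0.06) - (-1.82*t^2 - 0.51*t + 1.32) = 0.71*t^2 + 0.87*t - 1.38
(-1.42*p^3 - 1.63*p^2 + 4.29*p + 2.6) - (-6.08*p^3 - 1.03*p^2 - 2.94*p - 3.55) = 4.66*p^3 - 0.6*p^2 + 7.23*p + 6.15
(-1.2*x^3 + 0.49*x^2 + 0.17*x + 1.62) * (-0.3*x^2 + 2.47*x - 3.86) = 0.36*x^5 - 3.111*x^4 + 5.7913*x^3 - 1.9575*x^2 + 3.3452*x - 6.2532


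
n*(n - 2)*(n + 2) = n^3 - 4*n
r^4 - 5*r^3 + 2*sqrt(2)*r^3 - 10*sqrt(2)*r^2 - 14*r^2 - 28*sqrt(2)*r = r*(r - 7)*(r + 2)*(r + 2*sqrt(2))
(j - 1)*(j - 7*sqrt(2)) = j^2 - 7*sqrt(2)*j - j + 7*sqrt(2)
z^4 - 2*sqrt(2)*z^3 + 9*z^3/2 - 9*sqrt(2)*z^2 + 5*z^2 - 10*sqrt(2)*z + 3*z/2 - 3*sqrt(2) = (z + 1/2)*(z + 1)*(z + 3)*(z - 2*sqrt(2))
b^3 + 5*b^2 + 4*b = b*(b + 1)*(b + 4)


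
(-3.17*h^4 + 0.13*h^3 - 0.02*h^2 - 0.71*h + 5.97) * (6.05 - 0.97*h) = 3.0749*h^5 - 19.3046*h^4 + 0.8059*h^3 + 0.5677*h^2 - 10.0864*h + 36.1185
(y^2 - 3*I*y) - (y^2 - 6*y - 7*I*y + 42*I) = 6*y + 4*I*y - 42*I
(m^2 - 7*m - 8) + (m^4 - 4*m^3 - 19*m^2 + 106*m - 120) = m^4 - 4*m^3 - 18*m^2 + 99*m - 128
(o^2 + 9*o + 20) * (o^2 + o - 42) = o^4 + 10*o^3 - 13*o^2 - 358*o - 840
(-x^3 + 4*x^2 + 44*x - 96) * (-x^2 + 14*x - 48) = x^5 - 18*x^4 + 60*x^3 + 520*x^2 - 3456*x + 4608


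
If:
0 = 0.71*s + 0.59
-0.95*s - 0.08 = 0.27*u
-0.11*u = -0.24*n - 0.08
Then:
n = 0.87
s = -0.83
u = 2.63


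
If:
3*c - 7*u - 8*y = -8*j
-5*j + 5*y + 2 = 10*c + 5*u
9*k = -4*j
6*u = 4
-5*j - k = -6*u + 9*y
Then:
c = -34/65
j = 3222/3965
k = -1432/3965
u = 2/3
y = 394/11895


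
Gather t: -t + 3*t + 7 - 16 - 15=2*t - 24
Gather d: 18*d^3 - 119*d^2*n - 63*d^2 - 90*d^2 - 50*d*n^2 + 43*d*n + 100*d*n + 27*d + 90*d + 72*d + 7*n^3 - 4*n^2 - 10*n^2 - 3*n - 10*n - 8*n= 18*d^3 + d^2*(-119*n - 153) + d*(-50*n^2 + 143*n + 189) + 7*n^3 - 14*n^2 - 21*n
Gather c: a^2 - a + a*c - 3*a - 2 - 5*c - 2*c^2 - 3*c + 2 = a^2 - 4*a - 2*c^2 + c*(a - 8)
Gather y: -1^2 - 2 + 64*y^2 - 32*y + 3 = 64*y^2 - 32*y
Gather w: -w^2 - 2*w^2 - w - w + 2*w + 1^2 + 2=3 - 3*w^2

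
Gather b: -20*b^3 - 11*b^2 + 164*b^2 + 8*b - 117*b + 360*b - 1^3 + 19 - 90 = -20*b^3 + 153*b^2 + 251*b - 72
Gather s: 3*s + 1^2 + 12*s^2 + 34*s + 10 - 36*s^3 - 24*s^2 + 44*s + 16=-36*s^3 - 12*s^2 + 81*s + 27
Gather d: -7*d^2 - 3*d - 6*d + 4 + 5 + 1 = -7*d^2 - 9*d + 10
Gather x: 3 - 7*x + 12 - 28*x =15 - 35*x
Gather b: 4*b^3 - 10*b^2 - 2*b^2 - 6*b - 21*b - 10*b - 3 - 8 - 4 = 4*b^3 - 12*b^2 - 37*b - 15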